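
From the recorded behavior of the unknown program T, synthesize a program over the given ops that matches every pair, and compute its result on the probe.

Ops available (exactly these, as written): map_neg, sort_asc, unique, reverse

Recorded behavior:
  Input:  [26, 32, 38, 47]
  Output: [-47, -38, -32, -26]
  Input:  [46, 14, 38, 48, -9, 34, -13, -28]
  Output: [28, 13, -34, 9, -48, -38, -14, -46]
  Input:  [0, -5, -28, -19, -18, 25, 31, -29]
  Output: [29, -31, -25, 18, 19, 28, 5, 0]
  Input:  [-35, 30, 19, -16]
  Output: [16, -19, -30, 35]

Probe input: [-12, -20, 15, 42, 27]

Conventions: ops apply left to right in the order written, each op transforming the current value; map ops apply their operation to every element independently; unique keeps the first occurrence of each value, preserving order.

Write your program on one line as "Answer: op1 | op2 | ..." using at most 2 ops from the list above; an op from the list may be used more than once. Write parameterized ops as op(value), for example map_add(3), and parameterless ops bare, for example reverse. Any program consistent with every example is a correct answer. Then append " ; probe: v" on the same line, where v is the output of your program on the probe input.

map_neg | reverse ; probe: [-27, -42, -15, 20, 12]

Check, running the answer program on each example:
  [26, 32, 38, 47] -> [-26, -32, -38, -47] -> [-47, -38, -32, -26]
  [46, 14, 38, 48, -9, 34, -13, -28] -> [-46, -14, -38, -48, 9, -34, 13, 28] -> [28, 13, -34, 9, -48, -38, -14, -46]
  [0, -5, -28, -19, -18, 25, 31, -29] -> [0, 5, 28, 19, 18, -25, -31, 29] -> [29, -31, -25, 18, 19, 28, 5, 0]
  [-35, 30, 19, -16] -> [35, -30, -19, 16] -> [16, -19, -30, 35]
  probe: [-12, -20, 15, 42, 27] -> [12, 20, -15, -42, -27] -> [-27, -42, -15, 20, 12]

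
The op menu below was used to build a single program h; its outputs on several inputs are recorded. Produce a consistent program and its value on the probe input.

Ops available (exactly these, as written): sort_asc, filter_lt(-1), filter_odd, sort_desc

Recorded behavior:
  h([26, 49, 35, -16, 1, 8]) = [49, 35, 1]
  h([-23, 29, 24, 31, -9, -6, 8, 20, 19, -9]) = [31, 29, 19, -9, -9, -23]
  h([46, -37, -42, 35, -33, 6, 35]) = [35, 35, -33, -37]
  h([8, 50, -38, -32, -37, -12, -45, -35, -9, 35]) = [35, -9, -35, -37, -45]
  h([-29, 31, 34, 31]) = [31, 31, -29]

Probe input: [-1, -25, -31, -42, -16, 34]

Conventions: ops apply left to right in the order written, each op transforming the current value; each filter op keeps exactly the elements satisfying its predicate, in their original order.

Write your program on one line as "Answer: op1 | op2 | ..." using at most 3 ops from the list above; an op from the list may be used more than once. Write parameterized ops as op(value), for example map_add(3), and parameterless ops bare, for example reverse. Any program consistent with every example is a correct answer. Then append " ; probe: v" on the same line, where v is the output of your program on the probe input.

sort_desc | filter_odd ; probe: [-1, -25, -31]

Check, running the answer program on each example:
  [26, 49, 35, -16, 1, 8] -> [49, 35, 26, 8, 1, -16] -> [49, 35, 1]
  [-23, 29, 24, 31, -9, -6, 8, 20, 19, -9] -> [31, 29, 24, 20, 19, 8, -6, -9, -9, -23] -> [31, 29, 19, -9, -9, -23]
  [46, -37, -42, 35, -33, 6, 35] -> [46, 35, 35, 6, -33, -37, -42] -> [35, 35, -33, -37]
  [8, 50, -38, -32, -37, -12, -45, -35, -9, 35] -> [50, 35, 8, -9, -12, -32, -35, -37, -38, -45] -> [35, -9, -35, -37, -45]
  [-29, 31, 34, 31] -> [34, 31, 31, -29] -> [31, 31, -29]
  probe: [-1, -25, -31, -42, -16, 34] -> [34, -1, -16, -25, -31, -42] -> [-1, -25, -31]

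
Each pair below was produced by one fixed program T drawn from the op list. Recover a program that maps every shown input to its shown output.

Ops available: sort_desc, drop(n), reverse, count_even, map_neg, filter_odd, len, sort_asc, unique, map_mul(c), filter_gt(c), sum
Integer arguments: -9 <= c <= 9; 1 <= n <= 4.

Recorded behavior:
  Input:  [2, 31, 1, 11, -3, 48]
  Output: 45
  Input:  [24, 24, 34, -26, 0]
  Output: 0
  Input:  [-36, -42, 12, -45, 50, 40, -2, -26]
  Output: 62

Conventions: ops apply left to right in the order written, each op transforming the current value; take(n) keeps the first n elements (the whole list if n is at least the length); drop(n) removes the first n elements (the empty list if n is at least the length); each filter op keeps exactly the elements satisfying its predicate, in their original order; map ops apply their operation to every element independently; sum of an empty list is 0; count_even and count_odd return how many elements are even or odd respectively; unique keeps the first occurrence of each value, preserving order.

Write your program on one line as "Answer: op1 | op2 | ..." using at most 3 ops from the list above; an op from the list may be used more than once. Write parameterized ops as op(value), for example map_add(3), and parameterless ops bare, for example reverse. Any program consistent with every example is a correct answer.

drop(4) | sum

Check, running the answer program on each example:
  [2, 31, 1, 11, -3, 48] -> [-3, 48] -> 45
  [24, 24, 34, -26, 0] -> [0] -> 0
  [-36, -42, 12, -45, 50, 40, -2, -26] -> [50, 40, -2, -26] -> 62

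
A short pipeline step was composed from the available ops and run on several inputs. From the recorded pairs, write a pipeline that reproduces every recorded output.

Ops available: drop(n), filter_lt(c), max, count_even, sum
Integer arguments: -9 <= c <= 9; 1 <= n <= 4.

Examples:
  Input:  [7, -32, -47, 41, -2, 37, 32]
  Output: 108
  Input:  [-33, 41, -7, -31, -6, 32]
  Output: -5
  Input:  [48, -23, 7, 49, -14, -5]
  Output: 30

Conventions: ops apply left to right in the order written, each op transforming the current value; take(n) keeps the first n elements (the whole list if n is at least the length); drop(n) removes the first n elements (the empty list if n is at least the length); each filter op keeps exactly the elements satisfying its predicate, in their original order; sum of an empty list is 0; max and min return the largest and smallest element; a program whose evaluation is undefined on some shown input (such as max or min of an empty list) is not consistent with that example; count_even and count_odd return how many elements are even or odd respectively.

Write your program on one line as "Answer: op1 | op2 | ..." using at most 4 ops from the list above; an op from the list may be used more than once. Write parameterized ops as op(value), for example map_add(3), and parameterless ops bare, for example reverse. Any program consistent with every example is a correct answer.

drop(2) | drop(1) | sum

Check, running the answer program on each example:
  [7, -32, -47, 41, -2, 37, 32] -> [-47, 41, -2, 37, 32] -> [41, -2, 37, 32] -> 108
  [-33, 41, -7, -31, -6, 32] -> [-7, -31, -6, 32] -> [-31, -6, 32] -> -5
  [48, -23, 7, 49, -14, -5] -> [7, 49, -14, -5] -> [49, -14, -5] -> 30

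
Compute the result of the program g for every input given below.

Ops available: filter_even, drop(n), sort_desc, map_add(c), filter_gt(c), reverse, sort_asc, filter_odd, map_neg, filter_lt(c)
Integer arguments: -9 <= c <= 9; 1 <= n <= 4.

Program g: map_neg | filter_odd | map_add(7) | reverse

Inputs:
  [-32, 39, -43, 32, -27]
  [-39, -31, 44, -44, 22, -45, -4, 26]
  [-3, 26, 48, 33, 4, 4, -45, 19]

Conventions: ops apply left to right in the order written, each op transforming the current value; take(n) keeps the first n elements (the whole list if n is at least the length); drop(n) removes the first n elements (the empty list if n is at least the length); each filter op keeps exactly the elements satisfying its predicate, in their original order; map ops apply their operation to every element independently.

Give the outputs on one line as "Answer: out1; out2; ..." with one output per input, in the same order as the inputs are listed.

Execution, op by op:
  [-32, 39, -43, 32, -27] -> [32, -39, 43, -32, 27] -> [-39, 43, 27] -> [-32, 50, 34] -> [34, 50, -32]
  [-39, -31, 44, -44, 22, -45, -4, 26] -> [39, 31, -44, 44, -22, 45, 4, -26] -> [39, 31, 45] -> [46, 38, 52] -> [52, 38, 46]
  [-3, 26, 48, 33, 4, 4, -45, 19] -> [3, -26, -48, -33, -4, -4, 45, -19] -> [3, -33, 45, -19] -> [10, -26, 52, -12] -> [-12, 52, -26, 10]

[34, 50, -32]; [52, 38, 46]; [-12, 52, -26, 10]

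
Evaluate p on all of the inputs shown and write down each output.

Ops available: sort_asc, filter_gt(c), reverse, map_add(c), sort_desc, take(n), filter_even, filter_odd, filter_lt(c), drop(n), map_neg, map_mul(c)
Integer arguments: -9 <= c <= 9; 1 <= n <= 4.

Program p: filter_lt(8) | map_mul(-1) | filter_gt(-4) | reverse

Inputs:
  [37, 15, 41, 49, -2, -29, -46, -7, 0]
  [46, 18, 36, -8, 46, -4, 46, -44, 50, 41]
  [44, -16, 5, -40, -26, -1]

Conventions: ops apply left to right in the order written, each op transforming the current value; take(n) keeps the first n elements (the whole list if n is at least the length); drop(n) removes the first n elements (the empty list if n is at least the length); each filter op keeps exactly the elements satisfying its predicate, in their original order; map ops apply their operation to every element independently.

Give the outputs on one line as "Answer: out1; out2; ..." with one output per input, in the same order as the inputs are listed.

Execution, op by op:
  [37, 15, 41, 49, -2, -29, -46, -7, 0] -> [-2, -29, -46, -7, 0] -> [2, 29, 46, 7, 0] -> [2, 29, 46, 7, 0] -> [0, 7, 46, 29, 2]
  [46, 18, 36, -8, 46, -4, 46, -44, 50, 41] -> [-8, -4, -44] -> [8, 4, 44] -> [8, 4, 44] -> [44, 4, 8]
  [44, -16, 5, -40, -26, -1] -> [-16, 5, -40, -26, -1] -> [16, -5, 40, 26, 1] -> [16, 40, 26, 1] -> [1, 26, 40, 16]

[0, 7, 46, 29, 2]; [44, 4, 8]; [1, 26, 40, 16]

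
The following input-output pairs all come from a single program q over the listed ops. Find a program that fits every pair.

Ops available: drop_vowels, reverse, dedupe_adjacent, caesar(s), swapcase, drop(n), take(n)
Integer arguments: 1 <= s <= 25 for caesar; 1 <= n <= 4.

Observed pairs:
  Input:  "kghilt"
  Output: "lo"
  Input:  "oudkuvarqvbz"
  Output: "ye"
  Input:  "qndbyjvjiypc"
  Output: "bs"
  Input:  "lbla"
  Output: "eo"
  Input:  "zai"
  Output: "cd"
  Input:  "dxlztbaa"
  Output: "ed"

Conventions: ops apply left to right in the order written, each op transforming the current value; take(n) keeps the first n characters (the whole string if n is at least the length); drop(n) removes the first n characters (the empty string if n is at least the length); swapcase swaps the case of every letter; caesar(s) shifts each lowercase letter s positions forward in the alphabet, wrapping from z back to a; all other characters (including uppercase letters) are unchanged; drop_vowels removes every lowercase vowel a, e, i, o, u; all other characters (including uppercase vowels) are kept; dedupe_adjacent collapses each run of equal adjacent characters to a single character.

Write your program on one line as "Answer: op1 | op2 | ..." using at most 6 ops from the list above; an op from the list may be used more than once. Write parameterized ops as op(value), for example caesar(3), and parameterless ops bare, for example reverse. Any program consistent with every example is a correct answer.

reverse | take(3) | reverse | caesar(3) | take(2)

Check, running the answer program on each example:
  "kghilt" -> "tlihgk" -> "tli" -> "ilt" -> "low" -> "lo"
  "oudkuvarqvbz" -> "zbvqravukduo" -> "zbv" -> "vbz" -> "yec" -> "ye"
  "qndbyjvjiypc" -> "cpyijvjybdnq" -> "cpy" -> "ypc" -> "bsf" -> "bs"
  "lbla" -> "albl" -> "alb" -> "bla" -> "eod" -> "eo"
  "zai" -> "iaz" -> "iaz" -> "zai" -> "cdl" -> "cd"
  "dxlztbaa" -> "aabtzlxd" -> "aab" -> "baa" -> "edd" -> "ed"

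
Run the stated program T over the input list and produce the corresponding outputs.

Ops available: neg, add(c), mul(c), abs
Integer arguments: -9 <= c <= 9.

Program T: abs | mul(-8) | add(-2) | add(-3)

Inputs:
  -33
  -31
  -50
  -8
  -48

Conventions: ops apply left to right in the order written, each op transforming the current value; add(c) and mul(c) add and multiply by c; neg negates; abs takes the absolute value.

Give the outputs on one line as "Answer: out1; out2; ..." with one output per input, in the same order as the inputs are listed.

-269; -253; -405; -69; -389

Execution, op by op:
  -33 -> 33 -> -264 -> -266 -> -269
  -31 -> 31 -> -248 -> -250 -> -253
  -50 -> 50 -> -400 -> -402 -> -405
  -8 -> 8 -> -64 -> -66 -> -69
  -48 -> 48 -> -384 -> -386 -> -389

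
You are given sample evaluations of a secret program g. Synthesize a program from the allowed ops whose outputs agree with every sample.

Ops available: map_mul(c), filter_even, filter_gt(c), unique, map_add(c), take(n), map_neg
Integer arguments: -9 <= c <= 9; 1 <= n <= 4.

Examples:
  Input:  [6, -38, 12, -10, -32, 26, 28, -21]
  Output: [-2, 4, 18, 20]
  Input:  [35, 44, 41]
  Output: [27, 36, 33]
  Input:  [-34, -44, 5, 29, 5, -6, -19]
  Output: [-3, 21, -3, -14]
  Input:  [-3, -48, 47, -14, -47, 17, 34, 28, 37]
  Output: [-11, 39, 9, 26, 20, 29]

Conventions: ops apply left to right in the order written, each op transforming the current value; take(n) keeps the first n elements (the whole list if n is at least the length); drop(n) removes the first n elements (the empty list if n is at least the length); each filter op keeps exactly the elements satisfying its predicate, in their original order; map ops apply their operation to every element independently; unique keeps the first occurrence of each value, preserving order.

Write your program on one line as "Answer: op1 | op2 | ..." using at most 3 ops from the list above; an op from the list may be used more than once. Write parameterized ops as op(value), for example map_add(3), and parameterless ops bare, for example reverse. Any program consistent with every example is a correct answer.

filter_gt(-9) | map_add(-8)

Check, running the answer program on each example:
  [6, -38, 12, -10, -32, 26, 28, -21] -> [6, 12, 26, 28] -> [-2, 4, 18, 20]
  [35, 44, 41] -> [35, 44, 41] -> [27, 36, 33]
  [-34, -44, 5, 29, 5, -6, -19] -> [5, 29, 5, -6] -> [-3, 21, -3, -14]
  [-3, -48, 47, -14, -47, 17, 34, 28, 37] -> [-3, 47, 17, 34, 28, 37] -> [-11, 39, 9, 26, 20, 29]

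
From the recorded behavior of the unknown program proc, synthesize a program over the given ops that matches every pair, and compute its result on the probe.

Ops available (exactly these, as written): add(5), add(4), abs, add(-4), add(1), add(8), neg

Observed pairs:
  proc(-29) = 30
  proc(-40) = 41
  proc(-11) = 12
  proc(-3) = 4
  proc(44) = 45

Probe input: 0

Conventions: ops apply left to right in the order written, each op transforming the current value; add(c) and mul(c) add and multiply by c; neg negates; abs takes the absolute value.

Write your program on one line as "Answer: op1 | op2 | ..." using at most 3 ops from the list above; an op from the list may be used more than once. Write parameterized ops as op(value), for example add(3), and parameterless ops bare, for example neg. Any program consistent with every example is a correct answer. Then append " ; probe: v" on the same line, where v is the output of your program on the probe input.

neg | abs | add(1) ; probe: 1

Check, running the answer program on each example:
  -29 -> 29 -> 29 -> 30
  -40 -> 40 -> 40 -> 41
  -11 -> 11 -> 11 -> 12
  -3 -> 3 -> 3 -> 4
  44 -> -44 -> 44 -> 45
  probe: 0 -> 0 -> 0 -> 1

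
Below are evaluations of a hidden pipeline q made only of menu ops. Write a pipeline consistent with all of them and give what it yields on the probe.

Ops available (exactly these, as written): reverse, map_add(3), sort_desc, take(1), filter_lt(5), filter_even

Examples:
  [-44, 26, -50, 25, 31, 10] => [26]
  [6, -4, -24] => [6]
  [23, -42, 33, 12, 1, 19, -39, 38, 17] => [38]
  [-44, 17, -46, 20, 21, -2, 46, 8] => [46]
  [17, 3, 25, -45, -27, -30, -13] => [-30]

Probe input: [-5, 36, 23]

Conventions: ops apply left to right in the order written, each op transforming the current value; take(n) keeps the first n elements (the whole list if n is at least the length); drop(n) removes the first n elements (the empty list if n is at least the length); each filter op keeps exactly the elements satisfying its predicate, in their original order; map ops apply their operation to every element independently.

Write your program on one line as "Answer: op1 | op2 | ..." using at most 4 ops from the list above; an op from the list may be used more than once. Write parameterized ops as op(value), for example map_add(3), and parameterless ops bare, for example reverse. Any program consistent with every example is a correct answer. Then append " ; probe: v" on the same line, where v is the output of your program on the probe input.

filter_even | sort_desc | take(1) ; probe: [36]

Check, running the answer program on each example:
  [-44, 26, -50, 25, 31, 10] -> [-44, 26, -50, 10] -> [26, 10, -44, -50] -> [26]
  [6, -4, -24] -> [6, -4, -24] -> [6, -4, -24] -> [6]
  [23, -42, 33, 12, 1, 19, -39, 38, 17] -> [-42, 12, 38] -> [38, 12, -42] -> [38]
  [-44, 17, -46, 20, 21, -2, 46, 8] -> [-44, -46, 20, -2, 46, 8] -> [46, 20, 8, -2, -44, -46] -> [46]
  [17, 3, 25, -45, -27, -30, -13] -> [-30] -> [-30] -> [-30]
  probe: [-5, 36, 23] -> [36] -> [36] -> [36]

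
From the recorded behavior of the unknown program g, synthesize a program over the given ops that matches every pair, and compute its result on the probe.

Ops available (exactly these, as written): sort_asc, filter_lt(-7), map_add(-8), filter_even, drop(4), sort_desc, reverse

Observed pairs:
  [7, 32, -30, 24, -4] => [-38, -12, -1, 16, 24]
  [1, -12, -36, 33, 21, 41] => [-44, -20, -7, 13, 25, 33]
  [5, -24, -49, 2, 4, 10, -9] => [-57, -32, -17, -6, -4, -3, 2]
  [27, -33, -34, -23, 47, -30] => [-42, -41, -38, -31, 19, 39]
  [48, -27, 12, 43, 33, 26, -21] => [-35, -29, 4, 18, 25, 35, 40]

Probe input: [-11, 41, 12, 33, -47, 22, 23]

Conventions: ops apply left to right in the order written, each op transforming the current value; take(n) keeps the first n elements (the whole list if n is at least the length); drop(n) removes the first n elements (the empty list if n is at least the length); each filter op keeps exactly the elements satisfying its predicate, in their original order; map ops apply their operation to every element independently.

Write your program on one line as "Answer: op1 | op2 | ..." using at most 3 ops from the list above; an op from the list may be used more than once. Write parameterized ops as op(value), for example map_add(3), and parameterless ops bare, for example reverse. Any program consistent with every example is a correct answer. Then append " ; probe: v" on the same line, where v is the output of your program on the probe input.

reverse | map_add(-8) | sort_asc ; probe: [-55, -19, 4, 14, 15, 25, 33]

Check, running the answer program on each example:
  [7, 32, -30, 24, -4] -> [-4, 24, -30, 32, 7] -> [-12, 16, -38, 24, -1] -> [-38, -12, -1, 16, 24]
  [1, -12, -36, 33, 21, 41] -> [41, 21, 33, -36, -12, 1] -> [33, 13, 25, -44, -20, -7] -> [-44, -20, -7, 13, 25, 33]
  [5, -24, -49, 2, 4, 10, -9] -> [-9, 10, 4, 2, -49, -24, 5] -> [-17, 2, -4, -6, -57, -32, -3] -> [-57, -32, -17, -6, -4, -3, 2]
  [27, -33, -34, -23, 47, -30] -> [-30, 47, -23, -34, -33, 27] -> [-38, 39, -31, -42, -41, 19] -> [-42, -41, -38, -31, 19, 39]
  [48, -27, 12, 43, 33, 26, -21] -> [-21, 26, 33, 43, 12, -27, 48] -> [-29, 18, 25, 35, 4, -35, 40] -> [-35, -29, 4, 18, 25, 35, 40]
  probe: [-11, 41, 12, 33, -47, 22, 23] -> [23, 22, -47, 33, 12, 41, -11] -> [15, 14, -55, 25, 4, 33, -19] -> [-55, -19, 4, 14, 15, 25, 33]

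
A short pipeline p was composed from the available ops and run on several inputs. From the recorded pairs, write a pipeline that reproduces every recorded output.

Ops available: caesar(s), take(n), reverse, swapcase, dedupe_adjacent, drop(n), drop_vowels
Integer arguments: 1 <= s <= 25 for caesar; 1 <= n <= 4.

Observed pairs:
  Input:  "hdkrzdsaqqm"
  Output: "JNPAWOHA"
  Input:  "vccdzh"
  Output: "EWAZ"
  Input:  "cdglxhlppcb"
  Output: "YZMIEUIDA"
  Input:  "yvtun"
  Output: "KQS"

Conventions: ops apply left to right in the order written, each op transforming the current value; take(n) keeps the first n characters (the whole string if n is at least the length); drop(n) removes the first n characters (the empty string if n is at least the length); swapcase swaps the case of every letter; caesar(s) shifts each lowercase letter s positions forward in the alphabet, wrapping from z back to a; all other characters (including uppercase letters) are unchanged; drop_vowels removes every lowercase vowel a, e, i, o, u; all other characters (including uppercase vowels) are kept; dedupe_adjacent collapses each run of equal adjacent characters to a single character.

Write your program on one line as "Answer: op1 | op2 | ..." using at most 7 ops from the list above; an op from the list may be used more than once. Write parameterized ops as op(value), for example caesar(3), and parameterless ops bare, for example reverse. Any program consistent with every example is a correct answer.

dedupe_adjacent | drop(1) | drop_vowels | caesar(23) | reverse | swapcase

Check, running the answer program on each example:
  "hdkrzdsaqqm" -> "hdkrzdsaqm" -> "dkrzdsaqm" -> "dkrzdsqm" -> "ahowapnj" -> "jnpawoha" -> "JNPAWOHA"
  "vccdzh" -> "vcdzh" -> "cdzh" -> "cdzh" -> "zawe" -> "ewaz" -> "EWAZ"
  "cdglxhlppcb" -> "cdglxhlpcb" -> "dglxhlpcb" -> "dglxhlpcb" -> "adiueimzy" -> "yzmieuida" -> "YZMIEUIDA"
  "yvtun" -> "yvtun" -> "vtun" -> "vtn" -> "sqk" -> "kqs" -> "KQS"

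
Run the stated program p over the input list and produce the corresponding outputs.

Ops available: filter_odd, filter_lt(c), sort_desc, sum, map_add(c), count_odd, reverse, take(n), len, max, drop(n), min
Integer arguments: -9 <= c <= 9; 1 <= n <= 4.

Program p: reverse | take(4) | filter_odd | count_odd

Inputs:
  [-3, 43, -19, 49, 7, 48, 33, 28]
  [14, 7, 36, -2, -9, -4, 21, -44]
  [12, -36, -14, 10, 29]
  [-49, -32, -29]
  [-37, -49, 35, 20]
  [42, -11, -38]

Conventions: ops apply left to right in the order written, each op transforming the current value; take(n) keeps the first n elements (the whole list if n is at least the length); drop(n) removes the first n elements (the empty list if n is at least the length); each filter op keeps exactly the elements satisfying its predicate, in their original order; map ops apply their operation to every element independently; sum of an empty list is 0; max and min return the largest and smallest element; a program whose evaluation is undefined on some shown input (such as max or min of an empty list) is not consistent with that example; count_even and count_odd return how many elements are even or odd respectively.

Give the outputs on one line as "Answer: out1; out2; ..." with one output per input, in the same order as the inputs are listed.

Execution, op by op:
  [-3, 43, -19, 49, 7, 48, 33, 28] -> [28, 33, 48, 7, 49, -19, 43, -3] -> [28, 33, 48, 7] -> [33, 7] -> 2
  [14, 7, 36, -2, -9, -4, 21, -44] -> [-44, 21, -4, -9, -2, 36, 7, 14] -> [-44, 21, -4, -9] -> [21, -9] -> 2
  [12, -36, -14, 10, 29] -> [29, 10, -14, -36, 12] -> [29, 10, -14, -36] -> [29] -> 1
  [-49, -32, -29] -> [-29, -32, -49] -> [-29, -32, -49] -> [-29, -49] -> 2
  [-37, -49, 35, 20] -> [20, 35, -49, -37] -> [20, 35, -49, -37] -> [35, -49, -37] -> 3
  [42, -11, -38] -> [-38, -11, 42] -> [-38, -11, 42] -> [-11] -> 1

2; 2; 1; 2; 3; 1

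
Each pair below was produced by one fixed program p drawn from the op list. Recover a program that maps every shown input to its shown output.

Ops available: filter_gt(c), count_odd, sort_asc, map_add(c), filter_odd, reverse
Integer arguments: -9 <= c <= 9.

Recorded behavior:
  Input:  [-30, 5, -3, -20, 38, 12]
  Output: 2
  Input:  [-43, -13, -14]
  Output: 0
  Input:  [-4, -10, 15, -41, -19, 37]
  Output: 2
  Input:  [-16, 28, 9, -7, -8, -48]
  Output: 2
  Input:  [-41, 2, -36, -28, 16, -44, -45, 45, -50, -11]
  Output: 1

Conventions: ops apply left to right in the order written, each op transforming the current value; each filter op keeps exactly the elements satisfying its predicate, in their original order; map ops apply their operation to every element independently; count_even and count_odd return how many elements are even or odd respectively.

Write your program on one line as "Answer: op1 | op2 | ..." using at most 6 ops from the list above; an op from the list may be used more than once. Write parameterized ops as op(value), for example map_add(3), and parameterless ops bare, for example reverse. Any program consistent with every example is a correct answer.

map_add(-1) | map_add(6) | filter_gt(-6) | map_add(1) | reverse | count_odd

Check, running the answer program on each example:
  [-30, 5, -3, -20, 38, 12] -> [-31, 4, -4, -21, 37, 11] -> [-25, 10, 2, -15, 43, 17] -> [10, 2, 43, 17] -> [11, 3, 44, 18] -> [18, 44, 3, 11] -> 2
  [-43, -13, -14] -> [-44, -14, -15] -> [-38, -8, -9] -> [] -> [] -> [] -> 0
  [-4, -10, 15, -41, -19, 37] -> [-5, -11, 14, -42, -20, 36] -> [1, -5, 20, -36, -14, 42] -> [1, -5, 20, 42] -> [2, -4, 21, 43] -> [43, 21, -4, 2] -> 2
  [-16, 28, 9, -7, -8, -48] -> [-17, 27, 8, -8, -9, -49] -> [-11, 33, 14, -2, -3, -43] -> [33, 14, -2, -3] -> [34, 15, -1, -2] -> [-2, -1, 15, 34] -> 2
  [-41, 2, -36, -28, 16, -44, -45, 45, -50, -11] -> [-42, 1, -37, -29, 15, -45, -46, 44, -51, -12] -> [-36, 7, -31, -23, 21, -39, -40, 50, -45, -6] -> [7, 21, 50] -> [8, 22, 51] -> [51, 22, 8] -> 1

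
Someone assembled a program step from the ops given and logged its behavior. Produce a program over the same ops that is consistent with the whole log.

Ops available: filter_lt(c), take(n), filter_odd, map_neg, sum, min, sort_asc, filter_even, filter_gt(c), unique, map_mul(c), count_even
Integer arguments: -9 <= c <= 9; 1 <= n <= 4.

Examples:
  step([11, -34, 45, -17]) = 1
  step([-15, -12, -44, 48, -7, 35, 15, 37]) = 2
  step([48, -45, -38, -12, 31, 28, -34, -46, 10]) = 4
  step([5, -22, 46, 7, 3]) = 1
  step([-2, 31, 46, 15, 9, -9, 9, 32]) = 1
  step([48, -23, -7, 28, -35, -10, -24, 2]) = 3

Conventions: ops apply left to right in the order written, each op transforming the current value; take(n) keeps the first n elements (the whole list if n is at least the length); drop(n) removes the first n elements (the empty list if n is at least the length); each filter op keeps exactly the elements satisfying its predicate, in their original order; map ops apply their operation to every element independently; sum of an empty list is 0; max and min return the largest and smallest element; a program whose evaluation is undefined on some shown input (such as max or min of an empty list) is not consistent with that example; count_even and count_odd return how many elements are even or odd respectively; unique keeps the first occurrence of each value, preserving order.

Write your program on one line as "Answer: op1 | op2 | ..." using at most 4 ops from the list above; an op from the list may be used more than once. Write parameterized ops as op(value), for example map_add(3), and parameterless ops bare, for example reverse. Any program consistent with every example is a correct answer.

map_mul(-1) | filter_gt(-4) | map_neg | count_even

Check, running the answer program on each example:
  [11, -34, 45, -17] -> [-11, 34, -45, 17] -> [34, 17] -> [-34, -17] -> 1
  [-15, -12, -44, 48, -7, 35, 15, 37] -> [15, 12, 44, -48, 7, -35, -15, -37] -> [15, 12, 44, 7] -> [-15, -12, -44, -7] -> 2
  [48, -45, -38, -12, 31, 28, -34, -46, 10] -> [-48, 45, 38, 12, -31, -28, 34, 46, -10] -> [45, 38, 12, 34, 46] -> [-45, -38, -12, -34, -46] -> 4
  [5, -22, 46, 7, 3] -> [-5, 22, -46, -7, -3] -> [22, -3] -> [-22, 3] -> 1
  [-2, 31, 46, 15, 9, -9, 9, 32] -> [2, -31, -46, -15, -9, 9, -9, -32] -> [2, 9] -> [-2, -9] -> 1
  [48, -23, -7, 28, -35, -10, -24, 2] -> [-48, 23, 7, -28, 35, 10, 24, -2] -> [23, 7, 35, 10, 24, -2] -> [-23, -7, -35, -10, -24, 2] -> 3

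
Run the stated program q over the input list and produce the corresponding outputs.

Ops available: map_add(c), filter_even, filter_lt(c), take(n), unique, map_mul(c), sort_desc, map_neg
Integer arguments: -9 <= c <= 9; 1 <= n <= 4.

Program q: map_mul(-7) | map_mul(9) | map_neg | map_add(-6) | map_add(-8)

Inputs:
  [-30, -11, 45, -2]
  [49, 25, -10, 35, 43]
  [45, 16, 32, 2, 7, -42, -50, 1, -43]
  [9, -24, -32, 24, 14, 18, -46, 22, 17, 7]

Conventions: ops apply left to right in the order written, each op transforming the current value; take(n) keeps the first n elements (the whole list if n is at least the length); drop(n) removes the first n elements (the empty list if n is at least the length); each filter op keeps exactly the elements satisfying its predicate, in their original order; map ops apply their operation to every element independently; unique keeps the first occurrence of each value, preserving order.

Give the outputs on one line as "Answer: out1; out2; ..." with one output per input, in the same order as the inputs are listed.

[-1904, -707, 2821, -140]; [3073, 1561, -644, 2191, 2695]; [2821, 994, 2002, 112, 427, -2660, -3164, 49, -2723]; [553, -1526, -2030, 1498, 868, 1120, -2912, 1372, 1057, 427]

Execution, op by op:
  [-30, -11, 45, -2] -> [210, 77, -315, 14] -> [1890, 693, -2835, 126] -> [-1890, -693, 2835, -126] -> [-1896, -699, 2829, -132] -> [-1904, -707, 2821, -140]
  [49, 25, -10, 35, 43] -> [-343, -175, 70, -245, -301] -> [-3087, -1575, 630, -2205, -2709] -> [3087, 1575, -630, 2205, 2709] -> [3081, 1569, -636, 2199, 2703] -> [3073, 1561, -644, 2191, 2695]
  [45, 16, 32, 2, 7, -42, -50, 1, -43] -> [-315, -112, -224, -14, -49, 294, 350, -7, 301] -> [-2835, -1008, -2016, -126, -441, 2646, 3150, -63, 2709] -> [2835, 1008, 2016, 126, 441, -2646, -3150, 63, -2709] -> [2829, 1002, 2010, 120, 435, -2652, -3156, 57, -2715] -> [2821, 994, 2002, 112, 427, -2660, -3164, 49, -2723]
  [9, -24, -32, 24, 14, 18, -46, 22, 17, 7] -> [-63, 168, 224, -168, -98, -126, 322, -154, -119, -49] -> [-567, 1512, 2016, -1512, -882, -1134, 2898, -1386, -1071, -441] -> [567, -1512, -2016, 1512, 882, 1134, -2898, 1386, 1071, 441] -> [561, -1518, -2022, 1506, 876, 1128, -2904, 1380, 1065, 435] -> [553, -1526, -2030, 1498, 868, 1120, -2912, 1372, 1057, 427]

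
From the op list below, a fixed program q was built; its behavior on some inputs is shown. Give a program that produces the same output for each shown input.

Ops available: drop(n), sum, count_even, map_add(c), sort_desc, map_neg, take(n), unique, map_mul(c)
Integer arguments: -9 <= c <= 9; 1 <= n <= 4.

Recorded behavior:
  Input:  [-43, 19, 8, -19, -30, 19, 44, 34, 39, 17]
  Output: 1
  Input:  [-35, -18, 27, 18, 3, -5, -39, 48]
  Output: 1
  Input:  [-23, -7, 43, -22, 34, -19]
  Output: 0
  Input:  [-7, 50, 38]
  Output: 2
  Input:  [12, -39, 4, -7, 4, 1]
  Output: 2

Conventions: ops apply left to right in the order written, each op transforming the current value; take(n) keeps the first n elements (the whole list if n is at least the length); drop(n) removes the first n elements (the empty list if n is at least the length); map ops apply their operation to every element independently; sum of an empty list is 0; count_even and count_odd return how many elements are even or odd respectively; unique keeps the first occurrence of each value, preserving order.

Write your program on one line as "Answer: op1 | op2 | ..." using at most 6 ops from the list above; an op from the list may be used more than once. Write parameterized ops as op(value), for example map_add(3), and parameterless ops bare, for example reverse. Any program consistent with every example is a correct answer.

map_add(2) | unique | map_neg | take(3) | count_even

Check, running the answer program on each example:
  [-43, 19, 8, -19, -30, 19, 44, 34, 39, 17] -> [-41, 21, 10, -17, -28, 21, 46, 36, 41, 19] -> [-41, 21, 10, -17, -28, 46, 36, 41, 19] -> [41, -21, -10, 17, 28, -46, -36, -41, -19] -> [41, -21, -10] -> 1
  [-35, -18, 27, 18, 3, -5, -39, 48] -> [-33, -16, 29, 20, 5, -3, -37, 50] -> [-33, -16, 29, 20, 5, -3, -37, 50] -> [33, 16, -29, -20, -5, 3, 37, -50] -> [33, 16, -29] -> 1
  [-23, -7, 43, -22, 34, -19] -> [-21, -5, 45, -20, 36, -17] -> [-21, -5, 45, -20, 36, -17] -> [21, 5, -45, 20, -36, 17] -> [21, 5, -45] -> 0
  [-7, 50, 38] -> [-5, 52, 40] -> [-5, 52, 40] -> [5, -52, -40] -> [5, -52, -40] -> 2
  [12, -39, 4, -7, 4, 1] -> [14, -37, 6, -5, 6, 3] -> [14, -37, 6, -5, 3] -> [-14, 37, -6, 5, -3] -> [-14, 37, -6] -> 2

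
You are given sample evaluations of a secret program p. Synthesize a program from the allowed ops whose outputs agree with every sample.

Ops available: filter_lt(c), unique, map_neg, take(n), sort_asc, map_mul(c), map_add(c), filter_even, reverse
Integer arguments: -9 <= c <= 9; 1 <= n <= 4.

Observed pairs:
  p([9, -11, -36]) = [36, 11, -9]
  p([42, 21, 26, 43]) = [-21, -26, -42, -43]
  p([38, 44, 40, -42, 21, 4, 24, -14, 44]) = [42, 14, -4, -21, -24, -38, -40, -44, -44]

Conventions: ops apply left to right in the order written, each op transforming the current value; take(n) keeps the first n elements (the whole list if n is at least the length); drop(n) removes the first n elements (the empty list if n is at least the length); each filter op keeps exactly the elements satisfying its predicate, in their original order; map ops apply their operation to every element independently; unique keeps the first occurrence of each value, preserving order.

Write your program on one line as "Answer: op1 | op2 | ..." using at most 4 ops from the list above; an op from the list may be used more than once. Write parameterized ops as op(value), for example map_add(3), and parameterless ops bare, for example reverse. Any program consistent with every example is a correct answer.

reverse | sort_asc | map_neg

Check, running the answer program on each example:
  [9, -11, -36] -> [-36, -11, 9] -> [-36, -11, 9] -> [36, 11, -9]
  [42, 21, 26, 43] -> [43, 26, 21, 42] -> [21, 26, 42, 43] -> [-21, -26, -42, -43]
  [38, 44, 40, -42, 21, 4, 24, -14, 44] -> [44, -14, 24, 4, 21, -42, 40, 44, 38] -> [-42, -14, 4, 21, 24, 38, 40, 44, 44] -> [42, 14, -4, -21, -24, -38, -40, -44, -44]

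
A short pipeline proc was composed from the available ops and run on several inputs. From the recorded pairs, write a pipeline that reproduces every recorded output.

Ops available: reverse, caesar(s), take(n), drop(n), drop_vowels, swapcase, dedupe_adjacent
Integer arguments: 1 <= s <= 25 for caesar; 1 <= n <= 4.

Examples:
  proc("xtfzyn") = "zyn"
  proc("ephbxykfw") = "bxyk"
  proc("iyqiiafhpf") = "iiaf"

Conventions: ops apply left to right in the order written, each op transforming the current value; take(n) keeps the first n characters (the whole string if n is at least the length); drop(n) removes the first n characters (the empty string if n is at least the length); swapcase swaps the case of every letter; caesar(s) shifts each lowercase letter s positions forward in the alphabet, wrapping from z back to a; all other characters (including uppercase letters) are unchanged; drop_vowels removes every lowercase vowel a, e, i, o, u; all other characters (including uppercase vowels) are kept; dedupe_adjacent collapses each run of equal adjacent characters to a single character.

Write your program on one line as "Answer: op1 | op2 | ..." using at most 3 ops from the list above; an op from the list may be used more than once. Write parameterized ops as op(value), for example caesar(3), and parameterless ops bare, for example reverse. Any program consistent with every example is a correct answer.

drop(3) | take(4)

Check, running the answer program on each example:
  "xtfzyn" -> "zyn" -> "zyn"
  "ephbxykfw" -> "bxykfw" -> "bxyk"
  "iyqiiafhpf" -> "iiafhpf" -> "iiaf"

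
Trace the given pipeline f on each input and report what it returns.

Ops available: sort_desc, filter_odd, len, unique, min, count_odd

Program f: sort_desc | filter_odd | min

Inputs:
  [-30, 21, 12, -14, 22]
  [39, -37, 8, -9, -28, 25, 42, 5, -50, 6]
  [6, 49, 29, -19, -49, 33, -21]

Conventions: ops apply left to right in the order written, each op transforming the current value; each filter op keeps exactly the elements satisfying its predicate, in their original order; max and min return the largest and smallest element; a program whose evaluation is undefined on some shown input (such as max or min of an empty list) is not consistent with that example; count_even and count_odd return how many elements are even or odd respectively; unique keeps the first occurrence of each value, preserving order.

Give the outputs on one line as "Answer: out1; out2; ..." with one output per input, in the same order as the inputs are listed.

21; -37; -49

Execution, op by op:
  [-30, 21, 12, -14, 22] -> [22, 21, 12, -14, -30] -> [21] -> 21
  [39, -37, 8, -9, -28, 25, 42, 5, -50, 6] -> [42, 39, 25, 8, 6, 5, -9, -28, -37, -50] -> [39, 25, 5, -9, -37] -> -37
  [6, 49, 29, -19, -49, 33, -21] -> [49, 33, 29, 6, -19, -21, -49] -> [49, 33, 29, -19, -21, -49] -> -49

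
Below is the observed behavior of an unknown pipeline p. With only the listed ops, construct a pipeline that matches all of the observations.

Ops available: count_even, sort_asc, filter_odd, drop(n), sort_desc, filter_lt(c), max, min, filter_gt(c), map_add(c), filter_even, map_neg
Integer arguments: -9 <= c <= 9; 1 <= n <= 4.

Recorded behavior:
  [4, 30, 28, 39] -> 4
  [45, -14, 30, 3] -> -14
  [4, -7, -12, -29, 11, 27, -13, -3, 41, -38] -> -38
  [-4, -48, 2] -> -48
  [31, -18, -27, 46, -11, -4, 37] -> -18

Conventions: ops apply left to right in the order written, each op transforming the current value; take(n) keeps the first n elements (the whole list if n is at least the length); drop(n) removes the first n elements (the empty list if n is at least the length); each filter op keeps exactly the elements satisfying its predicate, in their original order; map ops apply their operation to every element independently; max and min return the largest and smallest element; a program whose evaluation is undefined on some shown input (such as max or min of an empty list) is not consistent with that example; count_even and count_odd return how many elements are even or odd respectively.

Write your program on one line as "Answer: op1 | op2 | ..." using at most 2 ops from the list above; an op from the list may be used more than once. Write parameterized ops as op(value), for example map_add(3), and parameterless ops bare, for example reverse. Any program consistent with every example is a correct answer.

filter_even | min

Check, running the answer program on each example:
  [4, 30, 28, 39] -> [4, 30, 28] -> 4
  [45, -14, 30, 3] -> [-14, 30] -> -14
  [4, -7, -12, -29, 11, 27, -13, -3, 41, -38] -> [4, -12, -38] -> -38
  [-4, -48, 2] -> [-4, -48, 2] -> -48
  [31, -18, -27, 46, -11, -4, 37] -> [-18, 46, -4] -> -18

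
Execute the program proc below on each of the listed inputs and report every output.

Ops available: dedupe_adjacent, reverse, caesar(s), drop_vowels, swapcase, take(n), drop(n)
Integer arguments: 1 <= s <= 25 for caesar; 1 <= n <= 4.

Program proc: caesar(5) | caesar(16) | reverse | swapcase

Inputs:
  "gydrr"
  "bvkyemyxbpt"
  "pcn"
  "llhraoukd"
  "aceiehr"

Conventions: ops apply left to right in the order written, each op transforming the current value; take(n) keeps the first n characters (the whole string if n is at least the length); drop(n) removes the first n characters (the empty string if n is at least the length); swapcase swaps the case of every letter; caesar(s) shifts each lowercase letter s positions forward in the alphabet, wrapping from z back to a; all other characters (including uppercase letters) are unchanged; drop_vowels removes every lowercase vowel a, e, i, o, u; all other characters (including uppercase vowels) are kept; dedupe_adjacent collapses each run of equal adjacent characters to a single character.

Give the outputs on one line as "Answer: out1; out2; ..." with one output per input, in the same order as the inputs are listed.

"MMYTB"; "OKWSTHZTFQW"; "IXK"; "YFPJVMCGG"; "MCZDZXV"

Execution, op by op:
  "gydrr" -> "ldiww" -> "btymm" -> "mmytb" -> "MMYTB"
  "bvkyemyxbpt" -> "gapdjrdcguy" -> "wqftzhtswko" -> "okwsthztfqw" -> "OKWSTHZTFQW"
  "pcn" -> "uhs" -> "kxi" -> "ixk" -> "IXK"
  "llhraoukd" -> "qqmwftzpi" -> "ggcmvjpfy" -> "yfpjvmcgg" -> "YFPJVMCGG"
  "aceiehr" -> "fhjnjmw" -> "vxzdzcm" -> "mczdzxv" -> "MCZDZXV"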